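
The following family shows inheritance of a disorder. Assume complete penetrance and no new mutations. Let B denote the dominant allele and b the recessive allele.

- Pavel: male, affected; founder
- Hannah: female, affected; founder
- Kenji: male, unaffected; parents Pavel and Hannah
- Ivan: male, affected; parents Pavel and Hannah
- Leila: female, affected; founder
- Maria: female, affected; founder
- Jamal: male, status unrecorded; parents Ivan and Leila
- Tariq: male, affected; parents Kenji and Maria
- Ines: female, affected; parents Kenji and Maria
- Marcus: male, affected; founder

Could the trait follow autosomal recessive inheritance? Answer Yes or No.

Under autosomal recessive, Kenji (unaffected, male) cannot arise from Pavel (affected) × Hannah (affected).

No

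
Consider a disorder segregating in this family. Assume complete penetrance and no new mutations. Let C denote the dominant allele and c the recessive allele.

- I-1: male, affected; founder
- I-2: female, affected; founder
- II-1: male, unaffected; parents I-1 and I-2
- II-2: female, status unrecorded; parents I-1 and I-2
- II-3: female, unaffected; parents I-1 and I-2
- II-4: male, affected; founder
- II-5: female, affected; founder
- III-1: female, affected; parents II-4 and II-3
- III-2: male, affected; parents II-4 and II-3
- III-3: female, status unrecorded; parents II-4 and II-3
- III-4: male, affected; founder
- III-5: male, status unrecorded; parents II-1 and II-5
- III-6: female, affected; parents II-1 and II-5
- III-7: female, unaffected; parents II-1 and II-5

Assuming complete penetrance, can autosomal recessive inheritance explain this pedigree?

No

Under autosomal recessive, II-1 (unaffected, male) cannot arise from I-1 (affected) × I-2 (affected).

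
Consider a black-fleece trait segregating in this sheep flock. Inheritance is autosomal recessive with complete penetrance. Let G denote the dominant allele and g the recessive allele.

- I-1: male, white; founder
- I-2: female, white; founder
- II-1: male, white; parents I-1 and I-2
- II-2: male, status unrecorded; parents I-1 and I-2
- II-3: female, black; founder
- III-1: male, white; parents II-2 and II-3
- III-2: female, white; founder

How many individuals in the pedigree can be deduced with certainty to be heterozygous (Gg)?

1

Obligate heterozygotes: III-1 is white so carries G and received g from II-3 (gg), so III-1 is Gg.
Every other individual is either homozygous by phenotype or has at least one consistent homozygous assignment, so the count is 1.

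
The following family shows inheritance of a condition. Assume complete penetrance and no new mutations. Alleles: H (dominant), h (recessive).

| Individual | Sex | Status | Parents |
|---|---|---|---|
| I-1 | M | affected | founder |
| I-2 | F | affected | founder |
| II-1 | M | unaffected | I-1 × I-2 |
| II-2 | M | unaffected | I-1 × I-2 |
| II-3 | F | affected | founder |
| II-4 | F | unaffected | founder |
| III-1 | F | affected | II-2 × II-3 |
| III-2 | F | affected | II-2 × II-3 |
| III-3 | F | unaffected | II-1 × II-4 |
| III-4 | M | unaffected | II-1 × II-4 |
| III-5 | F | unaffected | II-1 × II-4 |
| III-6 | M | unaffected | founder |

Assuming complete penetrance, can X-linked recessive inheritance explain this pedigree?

No

Under X-linked recessive, II-1 (unaffected, male) cannot arise from I-1 (affected) × I-2 (affected).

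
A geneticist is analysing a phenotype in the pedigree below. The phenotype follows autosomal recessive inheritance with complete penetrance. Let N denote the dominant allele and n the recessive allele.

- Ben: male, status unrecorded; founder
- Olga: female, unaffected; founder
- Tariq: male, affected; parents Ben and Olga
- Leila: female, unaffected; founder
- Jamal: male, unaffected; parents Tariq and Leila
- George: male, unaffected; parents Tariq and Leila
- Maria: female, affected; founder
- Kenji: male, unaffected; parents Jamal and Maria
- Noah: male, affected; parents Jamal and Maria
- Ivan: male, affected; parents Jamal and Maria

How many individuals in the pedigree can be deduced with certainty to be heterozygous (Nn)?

4

Obligate heterozygotes: Olga is unaffected so carries N and passed n to Tariq (nn), so Olga is Nn; Jamal is unaffected so carries N and received n from Tariq (nn), so Jamal is Nn; George is unaffected so carries N and received n from Tariq (nn), so George is Nn; Kenji is unaffected so carries N and received n from Maria (nn), so Kenji is Nn.
Every other individual is either homozygous by phenotype or has at least one consistent homozygous assignment, so the count is 4.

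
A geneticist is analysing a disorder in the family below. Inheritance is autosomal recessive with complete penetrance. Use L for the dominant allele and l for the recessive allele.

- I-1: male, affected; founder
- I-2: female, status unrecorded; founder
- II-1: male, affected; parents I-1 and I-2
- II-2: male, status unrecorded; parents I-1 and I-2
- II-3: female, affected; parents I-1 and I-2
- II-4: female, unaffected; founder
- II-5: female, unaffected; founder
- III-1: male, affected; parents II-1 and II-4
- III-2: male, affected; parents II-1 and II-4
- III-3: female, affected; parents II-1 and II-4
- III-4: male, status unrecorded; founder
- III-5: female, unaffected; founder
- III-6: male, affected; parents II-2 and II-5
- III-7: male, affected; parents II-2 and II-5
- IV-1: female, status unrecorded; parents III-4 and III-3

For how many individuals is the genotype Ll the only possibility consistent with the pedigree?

Obligate heterozygotes: II-4 is unaffected so carries L and passed l to III-1 (ll), so II-4 is Ll; II-5 is unaffected so carries L and passed l to III-6 (ll), so II-5 is Ll.
Every other individual is either homozygous by phenotype or has at least one consistent homozygous assignment, so the count is 2.

2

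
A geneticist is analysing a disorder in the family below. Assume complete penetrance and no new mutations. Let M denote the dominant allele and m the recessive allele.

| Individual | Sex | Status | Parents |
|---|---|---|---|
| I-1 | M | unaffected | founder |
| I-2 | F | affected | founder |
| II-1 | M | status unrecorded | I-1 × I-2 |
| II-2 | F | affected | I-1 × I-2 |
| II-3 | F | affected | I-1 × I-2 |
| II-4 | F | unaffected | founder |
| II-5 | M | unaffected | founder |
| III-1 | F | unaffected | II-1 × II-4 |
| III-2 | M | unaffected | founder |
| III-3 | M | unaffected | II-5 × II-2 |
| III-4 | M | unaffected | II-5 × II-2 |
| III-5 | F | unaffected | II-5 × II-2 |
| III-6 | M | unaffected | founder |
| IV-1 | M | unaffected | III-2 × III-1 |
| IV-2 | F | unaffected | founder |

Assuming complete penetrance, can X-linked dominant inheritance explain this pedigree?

A consistent assignment under X-linked dominant exists: I-1 X^m Y, I-2 X^M X^m, II-1 X^m Y, II-2 X^M X^m, II-3 X^M X^m, II-4 X^m X^m, II-5 X^m Y, III-1 X^m X^m, III-2 X^m Y, III-3 X^m Y, III-4 X^m Y, III-5 X^m X^m, III-6 X^m Y, IV-1 X^m Y, IV-2 X^m X^m.
In this assignment every recorded phenotype matches its genotype and every non-founder's genotype is obtainable from its parents' genotypes, so the pedigree is consistent.

Yes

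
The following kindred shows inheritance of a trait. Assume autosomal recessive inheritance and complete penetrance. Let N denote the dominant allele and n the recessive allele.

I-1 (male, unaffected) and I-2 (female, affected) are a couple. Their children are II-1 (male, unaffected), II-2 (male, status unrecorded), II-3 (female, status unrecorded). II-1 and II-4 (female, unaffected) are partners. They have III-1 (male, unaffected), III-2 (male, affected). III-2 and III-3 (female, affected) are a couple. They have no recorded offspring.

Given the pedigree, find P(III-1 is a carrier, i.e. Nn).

II-1 is unaffected so carries N and received n from I-2 (nn), so II-1 is Nn.
II-4 is unaffected so carries N and passed n to III-2 (nn), so II-4 is Nn.
Their cross gives offspring ratios 1/4 NN : 1/2 Nn : 1/4 nn. Conditioning on III-1 being unaffected, P(Nn) = 1/2 / 3/4 = 2/3.

2/3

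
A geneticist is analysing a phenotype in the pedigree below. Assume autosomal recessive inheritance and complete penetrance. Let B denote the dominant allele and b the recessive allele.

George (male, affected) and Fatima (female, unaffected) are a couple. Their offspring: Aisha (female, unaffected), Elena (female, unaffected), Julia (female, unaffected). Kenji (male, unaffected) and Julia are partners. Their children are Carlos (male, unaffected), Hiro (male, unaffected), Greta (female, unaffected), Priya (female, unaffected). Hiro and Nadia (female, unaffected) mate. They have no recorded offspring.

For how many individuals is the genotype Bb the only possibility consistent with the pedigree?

3

Obligate heterozygotes: Aisha is unaffected so carries B and received b from George (bb), so Aisha is Bb; Elena is unaffected so carries B and received b from George (bb), so Elena is Bb; Julia is unaffected so carries B and received b from George (bb), so Julia is Bb.
Every other individual is either homozygous by phenotype or has at least one consistent homozygous assignment, so the count is 3.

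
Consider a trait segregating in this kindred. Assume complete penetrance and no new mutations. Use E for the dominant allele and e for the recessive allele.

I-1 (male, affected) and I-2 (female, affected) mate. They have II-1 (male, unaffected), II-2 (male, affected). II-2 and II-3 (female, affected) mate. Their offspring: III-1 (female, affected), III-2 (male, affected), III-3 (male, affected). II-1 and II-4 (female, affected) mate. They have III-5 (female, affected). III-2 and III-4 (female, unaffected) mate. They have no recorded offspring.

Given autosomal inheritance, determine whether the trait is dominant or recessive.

dominant

I-1 and I-2 are both affected yet have an unaffected child II-1. Under a recessive model two affected parents are homozygous and every child would be affected, so the trait cannot be recessive.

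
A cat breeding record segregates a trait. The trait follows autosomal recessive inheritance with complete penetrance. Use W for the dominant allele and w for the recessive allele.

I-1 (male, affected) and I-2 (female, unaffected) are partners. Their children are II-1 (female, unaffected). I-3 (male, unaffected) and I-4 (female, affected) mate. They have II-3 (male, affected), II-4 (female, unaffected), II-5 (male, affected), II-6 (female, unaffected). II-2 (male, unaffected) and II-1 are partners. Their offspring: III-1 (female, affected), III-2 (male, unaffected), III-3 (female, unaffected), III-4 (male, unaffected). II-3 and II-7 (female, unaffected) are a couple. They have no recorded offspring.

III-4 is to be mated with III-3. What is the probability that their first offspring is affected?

II-2 is unaffected so carries W and passed w to III-1 (ww), so II-2 is Ww.
II-1 is unaffected so carries W and received w from I-1 (ww), so II-1 is Ww.
III-4 is an unaffected offspring of II-2 (Ww) × II-1 (Ww), whose cross gives 1/4 WW : 1/2 Ww : 1/4 ww; conditioning on being unaffected, III-4 is WW with probability 1/3, Ww with probability 2/3.
III-3 is an unaffected offspring of II-2 (Ww) × II-1 (Ww), whose cross gives 1/4 WW : 1/2 Ww : 1/4 ww; conditioning on being unaffected, III-3 is WW with probability 1/3, Ww with probability 2/3.
Summing over parental genotype combinations, P(offspring is affected) = 4/9·1/4 = 1/9.

1/9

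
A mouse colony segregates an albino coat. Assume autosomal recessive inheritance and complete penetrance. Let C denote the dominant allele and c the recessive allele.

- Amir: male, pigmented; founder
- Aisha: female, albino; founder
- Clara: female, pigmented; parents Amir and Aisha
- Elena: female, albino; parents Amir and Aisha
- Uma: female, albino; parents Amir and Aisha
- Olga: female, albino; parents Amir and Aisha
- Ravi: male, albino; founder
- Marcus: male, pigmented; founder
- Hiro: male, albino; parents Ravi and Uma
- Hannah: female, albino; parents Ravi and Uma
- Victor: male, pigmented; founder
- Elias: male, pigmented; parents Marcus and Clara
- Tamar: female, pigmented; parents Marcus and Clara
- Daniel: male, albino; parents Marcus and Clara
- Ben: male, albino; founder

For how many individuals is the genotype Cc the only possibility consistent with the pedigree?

Obligate heterozygotes: Amir is pigmented so carries C and passed c to Elena (cc), so Amir is Cc; Clara is pigmented so carries C and received c from Aisha (cc), so Clara is Cc; Marcus is pigmented so carries C and passed c to Daniel (cc), so Marcus is Cc.
Every other individual is either homozygous by phenotype or has at least one consistent homozygous assignment, so the count is 3.

3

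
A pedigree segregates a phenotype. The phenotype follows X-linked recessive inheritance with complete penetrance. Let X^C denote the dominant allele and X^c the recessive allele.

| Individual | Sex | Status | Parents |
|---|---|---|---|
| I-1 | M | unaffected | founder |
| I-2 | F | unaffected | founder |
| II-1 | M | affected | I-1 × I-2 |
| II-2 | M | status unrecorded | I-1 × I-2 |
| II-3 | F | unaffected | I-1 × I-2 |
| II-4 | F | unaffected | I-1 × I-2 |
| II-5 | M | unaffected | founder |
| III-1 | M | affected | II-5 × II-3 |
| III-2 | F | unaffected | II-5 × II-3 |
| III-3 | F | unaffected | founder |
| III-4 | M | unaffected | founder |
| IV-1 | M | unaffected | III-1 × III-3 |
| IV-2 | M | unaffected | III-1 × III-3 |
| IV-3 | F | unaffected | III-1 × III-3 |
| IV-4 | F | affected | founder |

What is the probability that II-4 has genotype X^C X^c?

1/2

I-1 is unaffected, so I-1 is X^C Y.
I-2 is unaffected so carries C and passed c to II-1 (X^c Y), so I-2 is X^C X^c.
Their cross gives offspring ratios 1/2 X^C X^C : 1/2 X^C X^c. Conditioning on II-4 being unaffected, P(X^C X^c) = 1/2 / 1 = 1/2.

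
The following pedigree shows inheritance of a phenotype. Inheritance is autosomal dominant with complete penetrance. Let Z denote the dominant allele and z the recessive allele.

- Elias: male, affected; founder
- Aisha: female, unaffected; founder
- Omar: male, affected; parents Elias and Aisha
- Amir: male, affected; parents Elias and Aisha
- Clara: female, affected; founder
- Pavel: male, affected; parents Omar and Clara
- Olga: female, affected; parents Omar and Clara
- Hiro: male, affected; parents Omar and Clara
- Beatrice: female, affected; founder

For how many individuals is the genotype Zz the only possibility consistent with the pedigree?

Obligate heterozygotes: Omar is affected so carries Z and received z from Aisha (zz), so Omar is Zz; Amir is affected so carries Z and received z from Aisha (zz), so Amir is Zz.
Every other individual is either homozygous by phenotype or has at least one consistent homozygous assignment, so the count is 2.

2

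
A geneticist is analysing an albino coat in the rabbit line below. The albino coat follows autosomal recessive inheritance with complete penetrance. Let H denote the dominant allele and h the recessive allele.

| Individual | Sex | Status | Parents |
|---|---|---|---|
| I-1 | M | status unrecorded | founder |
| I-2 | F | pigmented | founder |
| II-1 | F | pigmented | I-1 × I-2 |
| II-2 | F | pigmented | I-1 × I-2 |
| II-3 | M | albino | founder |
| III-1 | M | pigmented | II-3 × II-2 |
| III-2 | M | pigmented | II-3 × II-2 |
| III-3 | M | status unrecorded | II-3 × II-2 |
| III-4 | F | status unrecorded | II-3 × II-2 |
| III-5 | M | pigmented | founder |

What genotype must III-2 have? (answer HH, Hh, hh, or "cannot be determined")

Hh

From phenotype alone, III-2 is HH or Hh.
III-2 is pigmented so carries H and received h from II-3 (hh), so III-2 is Hh.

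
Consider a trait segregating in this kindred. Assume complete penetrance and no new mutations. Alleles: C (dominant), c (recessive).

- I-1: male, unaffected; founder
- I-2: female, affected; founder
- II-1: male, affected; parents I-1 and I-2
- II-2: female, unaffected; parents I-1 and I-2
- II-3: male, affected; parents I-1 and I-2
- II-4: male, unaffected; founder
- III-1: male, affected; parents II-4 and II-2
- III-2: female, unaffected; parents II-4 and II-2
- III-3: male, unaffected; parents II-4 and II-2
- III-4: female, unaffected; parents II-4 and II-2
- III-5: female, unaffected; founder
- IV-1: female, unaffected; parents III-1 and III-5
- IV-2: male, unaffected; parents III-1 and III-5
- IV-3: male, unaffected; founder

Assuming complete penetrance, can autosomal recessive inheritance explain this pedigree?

Yes

A consistent assignment under autosomal recessive exists: I-1 Cc, I-2 cc, II-1 cc, II-2 Cc, II-3 cc, II-4 Cc, III-1 cc, III-2 CC, III-3 CC, III-4 CC, III-5 CC, IV-1 Cc, IV-2 Cc, IV-3 CC.
In this assignment every recorded phenotype matches its genotype and every non-founder's genotype is obtainable from its parents' genotypes, so the pedigree is consistent.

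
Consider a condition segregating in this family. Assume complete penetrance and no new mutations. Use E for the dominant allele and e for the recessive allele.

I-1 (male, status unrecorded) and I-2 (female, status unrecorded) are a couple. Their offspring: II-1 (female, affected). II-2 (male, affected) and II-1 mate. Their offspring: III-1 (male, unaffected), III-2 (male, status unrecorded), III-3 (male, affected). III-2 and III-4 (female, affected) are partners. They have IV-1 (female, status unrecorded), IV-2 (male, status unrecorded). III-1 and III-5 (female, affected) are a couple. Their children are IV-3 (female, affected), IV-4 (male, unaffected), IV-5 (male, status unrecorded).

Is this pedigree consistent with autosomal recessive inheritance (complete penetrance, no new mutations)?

No

Under autosomal recessive, III-1 (unaffected, male) cannot arise from II-2 (affected) × II-1 (affected).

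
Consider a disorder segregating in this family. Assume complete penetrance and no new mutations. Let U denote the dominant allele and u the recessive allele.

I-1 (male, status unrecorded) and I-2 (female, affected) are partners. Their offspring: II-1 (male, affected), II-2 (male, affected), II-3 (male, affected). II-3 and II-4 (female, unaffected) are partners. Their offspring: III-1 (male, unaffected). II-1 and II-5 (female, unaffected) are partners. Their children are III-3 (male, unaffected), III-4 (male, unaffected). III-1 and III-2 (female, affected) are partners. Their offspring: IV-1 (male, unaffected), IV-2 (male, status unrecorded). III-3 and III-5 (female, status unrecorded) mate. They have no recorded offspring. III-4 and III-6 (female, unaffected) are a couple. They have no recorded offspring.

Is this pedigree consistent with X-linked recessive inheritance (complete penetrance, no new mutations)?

No

Under X-linked recessive, IV-1 (unaffected, male) cannot arise from III-1 (unaffected) × III-2 (affected).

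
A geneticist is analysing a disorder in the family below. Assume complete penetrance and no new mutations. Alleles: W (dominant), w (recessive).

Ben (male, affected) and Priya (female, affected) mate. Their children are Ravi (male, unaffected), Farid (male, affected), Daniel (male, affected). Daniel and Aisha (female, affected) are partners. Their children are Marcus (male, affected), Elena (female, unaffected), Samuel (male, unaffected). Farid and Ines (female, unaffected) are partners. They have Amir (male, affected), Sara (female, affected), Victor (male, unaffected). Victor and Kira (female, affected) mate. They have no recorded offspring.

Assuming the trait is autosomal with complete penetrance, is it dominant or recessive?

dominant

Ben and Priya are both affected yet have an unaffected child Ravi. Under a recessive model two affected parents are homozygous and every child would be affected, so the trait cannot be recessive.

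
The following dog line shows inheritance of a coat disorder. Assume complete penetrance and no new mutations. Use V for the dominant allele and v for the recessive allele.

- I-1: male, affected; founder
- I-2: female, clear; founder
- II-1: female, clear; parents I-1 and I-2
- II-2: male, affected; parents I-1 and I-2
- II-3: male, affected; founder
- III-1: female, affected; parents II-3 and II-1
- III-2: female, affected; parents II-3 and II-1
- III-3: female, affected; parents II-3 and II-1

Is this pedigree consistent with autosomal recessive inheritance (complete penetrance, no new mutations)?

A consistent assignment under autosomal recessive exists: I-1 vv, I-2 Vv, II-1 Vv, II-2 vv, II-3 vv, III-1 vv, III-2 vv, III-3 vv.
In this assignment every recorded phenotype matches its genotype and every non-founder's genotype is obtainable from its parents' genotypes, so the pedigree is consistent.

Yes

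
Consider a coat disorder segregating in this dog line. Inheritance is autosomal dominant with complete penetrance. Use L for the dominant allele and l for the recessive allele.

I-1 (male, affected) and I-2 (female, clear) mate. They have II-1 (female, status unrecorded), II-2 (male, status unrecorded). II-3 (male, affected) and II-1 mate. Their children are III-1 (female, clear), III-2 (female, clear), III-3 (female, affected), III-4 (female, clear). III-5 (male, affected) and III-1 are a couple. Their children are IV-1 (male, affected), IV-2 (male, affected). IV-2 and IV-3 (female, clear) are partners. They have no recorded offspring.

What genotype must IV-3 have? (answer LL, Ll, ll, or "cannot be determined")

IV-3 is clear, so IV-3 is ll.

ll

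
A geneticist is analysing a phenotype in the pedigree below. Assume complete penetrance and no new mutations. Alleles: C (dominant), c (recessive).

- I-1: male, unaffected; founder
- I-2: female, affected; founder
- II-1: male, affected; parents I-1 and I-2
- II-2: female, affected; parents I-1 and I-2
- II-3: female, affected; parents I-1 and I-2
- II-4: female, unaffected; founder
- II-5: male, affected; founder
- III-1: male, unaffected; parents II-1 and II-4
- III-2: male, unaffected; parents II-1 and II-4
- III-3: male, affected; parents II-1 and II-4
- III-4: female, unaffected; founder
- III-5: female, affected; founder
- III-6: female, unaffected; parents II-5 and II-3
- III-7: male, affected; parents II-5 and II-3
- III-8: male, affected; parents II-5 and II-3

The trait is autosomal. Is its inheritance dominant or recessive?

II-5 and II-3 are both affected yet have an unaffected child III-6. Under a recessive model two affected parents are homozygous and every child would be affected, so the trait cannot be recessive.

dominant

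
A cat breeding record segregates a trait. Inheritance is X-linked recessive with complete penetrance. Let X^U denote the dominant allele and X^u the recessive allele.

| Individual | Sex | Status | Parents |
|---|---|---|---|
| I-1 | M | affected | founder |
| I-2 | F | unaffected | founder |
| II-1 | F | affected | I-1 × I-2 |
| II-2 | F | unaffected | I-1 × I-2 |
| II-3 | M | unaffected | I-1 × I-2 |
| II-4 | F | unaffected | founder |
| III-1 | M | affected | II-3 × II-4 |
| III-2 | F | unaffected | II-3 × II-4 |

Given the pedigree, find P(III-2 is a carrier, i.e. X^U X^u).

1/2

II-3 is unaffected, so II-3 is X^U Y.
II-4 is unaffected so carries U and passed u to III-1 (X^u Y), so II-4 is X^U X^u.
Their cross gives offspring ratios 1/2 X^U X^U : 1/2 X^U X^u. Conditioning on III-2 being unaffected, P(X^U X^u) = 1/2 / 1 = 1/2.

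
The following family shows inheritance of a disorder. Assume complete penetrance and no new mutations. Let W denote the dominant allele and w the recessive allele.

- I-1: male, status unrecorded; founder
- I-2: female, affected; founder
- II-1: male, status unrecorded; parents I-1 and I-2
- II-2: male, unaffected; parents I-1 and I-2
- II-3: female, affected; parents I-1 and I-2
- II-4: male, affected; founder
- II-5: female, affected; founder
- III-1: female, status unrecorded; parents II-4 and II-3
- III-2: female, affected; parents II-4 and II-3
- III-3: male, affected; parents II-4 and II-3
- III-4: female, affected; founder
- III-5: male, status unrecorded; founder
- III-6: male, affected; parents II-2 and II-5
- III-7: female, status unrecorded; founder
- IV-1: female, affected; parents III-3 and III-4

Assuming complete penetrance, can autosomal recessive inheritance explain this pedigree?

Yes

A consistent assignment under autosomal recessive exists: I-1 Ww, I-2 ww, II-1 Ww, II-2 Ww, II-3 ww, II-4 ww, II-5 ww, III-1 ww, III-2 ww, III-3 ww, III-4 ww, III-5 WW, III-6 ww, III-7 WW, IV-1 ww.
In this assignment every recorded phenotype matches its genotype and every non-founder's genotype is obtainable from its parents' genotypes, so the pedigree is consistent.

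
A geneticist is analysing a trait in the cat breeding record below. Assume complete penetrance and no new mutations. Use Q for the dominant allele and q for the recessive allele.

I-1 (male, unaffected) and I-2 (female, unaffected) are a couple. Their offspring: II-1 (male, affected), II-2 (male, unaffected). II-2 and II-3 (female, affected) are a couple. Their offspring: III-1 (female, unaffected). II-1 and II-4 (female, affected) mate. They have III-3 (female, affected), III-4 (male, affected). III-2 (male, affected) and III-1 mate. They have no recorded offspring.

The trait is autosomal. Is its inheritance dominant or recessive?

recessive

I-1 and I-2 are both unaffected yet have an affected child II-1. Under dominance, an affected child requires at least one affected parent, so the trait cannot be dominant.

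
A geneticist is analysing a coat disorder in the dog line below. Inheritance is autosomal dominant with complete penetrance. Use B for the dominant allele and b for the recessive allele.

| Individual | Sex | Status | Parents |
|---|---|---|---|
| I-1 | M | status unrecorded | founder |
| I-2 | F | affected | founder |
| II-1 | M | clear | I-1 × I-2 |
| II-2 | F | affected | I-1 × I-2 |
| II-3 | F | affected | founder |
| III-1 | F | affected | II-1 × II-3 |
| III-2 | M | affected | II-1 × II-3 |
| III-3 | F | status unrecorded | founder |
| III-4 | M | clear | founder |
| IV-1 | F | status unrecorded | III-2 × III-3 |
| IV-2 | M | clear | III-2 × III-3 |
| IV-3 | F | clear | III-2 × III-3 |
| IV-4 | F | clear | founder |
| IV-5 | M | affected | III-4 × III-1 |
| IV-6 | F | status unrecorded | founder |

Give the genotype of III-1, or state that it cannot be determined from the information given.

Bb

From phenotype alone, III-1 is BB or Bb.
III-1 is affected so carries B and received b from II-1 (bb), so III-1 is Bb.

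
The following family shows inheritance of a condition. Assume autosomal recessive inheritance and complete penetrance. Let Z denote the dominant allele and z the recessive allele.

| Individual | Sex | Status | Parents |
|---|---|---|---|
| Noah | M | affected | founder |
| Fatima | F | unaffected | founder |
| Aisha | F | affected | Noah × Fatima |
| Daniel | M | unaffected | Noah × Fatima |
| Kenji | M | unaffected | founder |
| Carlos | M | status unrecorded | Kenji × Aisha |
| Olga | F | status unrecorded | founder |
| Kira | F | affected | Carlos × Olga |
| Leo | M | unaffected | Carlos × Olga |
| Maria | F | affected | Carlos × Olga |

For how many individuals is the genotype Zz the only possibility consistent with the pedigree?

Obligate heterozygotes: Fatima is unaffected so carries Z and passed z to Aisha (zz), so Fatima is Zz; Daniel is unaffected so carries Z and received z from Noah (zz), so Daniel is Zz.
Every other individual is either homozygous by phenotype or has at least one consistent homozygous assignment, so the count is 2.

2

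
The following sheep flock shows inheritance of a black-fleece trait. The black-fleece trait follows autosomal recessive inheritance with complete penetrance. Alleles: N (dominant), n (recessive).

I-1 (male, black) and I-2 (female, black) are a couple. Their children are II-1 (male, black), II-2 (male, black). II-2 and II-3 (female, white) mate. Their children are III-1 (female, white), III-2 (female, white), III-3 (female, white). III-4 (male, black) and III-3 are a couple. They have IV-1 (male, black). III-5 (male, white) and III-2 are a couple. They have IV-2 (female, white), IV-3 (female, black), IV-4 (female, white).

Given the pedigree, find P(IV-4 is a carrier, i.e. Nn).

2/3

III-5 is white so carries N and passed n to IV-3 (nn), so III-5 is Nn.
III-2 is white so carries N and received n from II-2 (nn), so III-2 is Nn.
Their cross gives offspring ratios 1/4 NN : 1/2 Nn : 1/4 nn. Conditioning on IV-4 being white, P(Nn) = 1/2 / 3/4 = 2/3.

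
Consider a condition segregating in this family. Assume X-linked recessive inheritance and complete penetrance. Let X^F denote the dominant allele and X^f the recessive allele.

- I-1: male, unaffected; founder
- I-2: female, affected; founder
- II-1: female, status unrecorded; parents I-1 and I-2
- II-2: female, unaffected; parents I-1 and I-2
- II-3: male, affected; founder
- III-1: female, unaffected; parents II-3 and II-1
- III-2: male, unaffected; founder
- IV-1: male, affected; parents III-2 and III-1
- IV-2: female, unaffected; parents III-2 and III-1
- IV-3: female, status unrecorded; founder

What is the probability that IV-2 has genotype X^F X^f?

1/2

III-2 is unaffected, so III-2 is X^F Y.
III-1 is unaffected so carries F and received f from II-3 (X^f Y), so III-1 is X^F X^f.
Their cross gives offspring ratios 1/2 X^F X^F : 1/2 X^F X^f. Conditioning on IV-2 being unaffected, P(X^F X^f) = 1/2 / 1 = 1/2.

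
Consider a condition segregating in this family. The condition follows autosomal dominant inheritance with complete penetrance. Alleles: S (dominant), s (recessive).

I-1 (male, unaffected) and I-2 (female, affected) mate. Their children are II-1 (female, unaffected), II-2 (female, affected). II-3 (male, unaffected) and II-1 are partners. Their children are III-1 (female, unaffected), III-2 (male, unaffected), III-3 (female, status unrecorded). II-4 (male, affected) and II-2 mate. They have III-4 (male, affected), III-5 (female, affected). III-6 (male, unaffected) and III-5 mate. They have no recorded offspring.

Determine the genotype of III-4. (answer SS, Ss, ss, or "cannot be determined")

cannot be determined

III-4's phenotype allows SS or Ss, and no parent or child forces a single allele at both positions; consistent genotype assignments exist with III-4 as SS or Ss.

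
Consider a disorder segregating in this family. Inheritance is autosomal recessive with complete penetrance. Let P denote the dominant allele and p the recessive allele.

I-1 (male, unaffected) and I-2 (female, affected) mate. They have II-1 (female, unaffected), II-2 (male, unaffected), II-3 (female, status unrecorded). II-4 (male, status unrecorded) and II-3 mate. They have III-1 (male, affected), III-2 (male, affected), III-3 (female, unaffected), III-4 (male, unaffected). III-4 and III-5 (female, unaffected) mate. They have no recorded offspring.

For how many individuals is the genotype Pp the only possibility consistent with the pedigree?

Obligate heterozygotes: II-1 is unaffected so carries P and received p from I-2 (pp), so II-1 is Pp; II-2 is unaffected so carries P and received p from I-2 (pp), so II-2 is Pp.
Every other individual is either homozygous by phenotype or has at least one consistent homozygous assignment, so the count is 2.

2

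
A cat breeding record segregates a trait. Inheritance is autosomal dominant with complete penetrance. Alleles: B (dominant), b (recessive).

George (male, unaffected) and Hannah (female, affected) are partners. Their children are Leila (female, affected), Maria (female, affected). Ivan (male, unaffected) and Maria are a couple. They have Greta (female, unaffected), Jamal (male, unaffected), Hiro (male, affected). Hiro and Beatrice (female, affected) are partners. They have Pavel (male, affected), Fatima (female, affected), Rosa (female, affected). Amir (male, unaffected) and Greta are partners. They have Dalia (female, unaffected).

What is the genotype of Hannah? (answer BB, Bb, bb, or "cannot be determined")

Hannah's phenotype allows BB or Bb, and no parent or child forces a single allele at both positions; consistent genotype assignments exist with Hannah as BB or Bb.

cannot be determined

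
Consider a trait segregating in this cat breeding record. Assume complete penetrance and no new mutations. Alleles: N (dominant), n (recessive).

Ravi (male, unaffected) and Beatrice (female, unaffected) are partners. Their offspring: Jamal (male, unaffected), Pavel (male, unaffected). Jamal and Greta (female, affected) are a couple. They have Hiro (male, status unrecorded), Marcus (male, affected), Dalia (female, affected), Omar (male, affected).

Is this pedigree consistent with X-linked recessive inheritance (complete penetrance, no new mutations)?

No

Under X-linked recessive, Dalia (affected, female) cannot arise from Jamal (unaffected) × Greta (affected).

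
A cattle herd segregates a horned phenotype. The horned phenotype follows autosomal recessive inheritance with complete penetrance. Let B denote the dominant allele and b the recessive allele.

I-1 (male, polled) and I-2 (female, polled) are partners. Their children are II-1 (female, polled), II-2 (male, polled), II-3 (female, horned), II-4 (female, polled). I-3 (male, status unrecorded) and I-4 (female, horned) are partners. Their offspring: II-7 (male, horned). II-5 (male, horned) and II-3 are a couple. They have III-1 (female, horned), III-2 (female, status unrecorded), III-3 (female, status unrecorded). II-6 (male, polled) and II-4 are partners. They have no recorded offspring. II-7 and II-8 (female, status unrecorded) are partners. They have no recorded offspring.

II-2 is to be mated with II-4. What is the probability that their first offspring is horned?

I-1 is polled so carries B and passed b to II-3 (bb), so I-1 is Bb.
I-2 is polled so carries B and passed b to II-3 (bb), so I-2 is Bb.
II-2 is a polled offspring of I-1 (Bb) × I-2 (Bb), whose cross gives 1/4 BB : 1/2 Bb : 1/4 bb; conditioning on being polled, II-2 is BB with probability 1/3, Bb with probability 2/3.
II-4 is a polled offspring of I-1 (Bb) × I-2 (Bb), whose cross gives 1/4 BB : 1/2 Bb : 1/4 bb; conditioning on being polled, II-4 is BB with probability 1/3, Bb with probability 2/3.
Summing over parental genotype combinations, P(offspring is horned) = 4/9·1/4 = 1/9.

1/9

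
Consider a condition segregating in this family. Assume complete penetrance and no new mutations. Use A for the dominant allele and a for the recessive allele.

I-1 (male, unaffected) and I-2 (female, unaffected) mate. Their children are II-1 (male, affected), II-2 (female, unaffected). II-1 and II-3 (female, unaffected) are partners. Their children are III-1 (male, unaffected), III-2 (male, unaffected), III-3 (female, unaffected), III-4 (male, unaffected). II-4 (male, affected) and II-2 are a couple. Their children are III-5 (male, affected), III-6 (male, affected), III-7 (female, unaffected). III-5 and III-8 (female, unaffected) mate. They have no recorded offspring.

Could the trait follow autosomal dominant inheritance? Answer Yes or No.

Under autosomal dominant, II-1 (affected, male) cannot arise from I-1 (unaffected) × I-2 (unaffected).

No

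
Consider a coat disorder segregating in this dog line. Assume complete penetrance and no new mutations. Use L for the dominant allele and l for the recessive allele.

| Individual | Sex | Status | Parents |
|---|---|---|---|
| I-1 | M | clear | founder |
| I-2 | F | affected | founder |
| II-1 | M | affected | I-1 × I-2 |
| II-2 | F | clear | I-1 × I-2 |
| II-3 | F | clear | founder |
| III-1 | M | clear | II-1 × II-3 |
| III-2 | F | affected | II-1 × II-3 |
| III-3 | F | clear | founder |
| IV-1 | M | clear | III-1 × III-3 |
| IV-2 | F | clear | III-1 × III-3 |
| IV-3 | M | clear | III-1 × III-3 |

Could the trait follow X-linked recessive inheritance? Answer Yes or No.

Yes

A consistent assignment under X-linked recessive exists: I-1 X^L Y, I-2 X^l X^l, II-1 X^l Y, II-2 X^L X^l, II-3 X^L X^l, III-1 X^L Y, III-2 X^l X^l, III-3 X^L X^L, IV-1 X^L Y, IV-2 X^L X^L, IV-3 X^L Y.
In this assignment every recorded phenotype matches its genotype and every non-founder's genotype is obtainable from its parents' genotypes, so the pedigree is consistent.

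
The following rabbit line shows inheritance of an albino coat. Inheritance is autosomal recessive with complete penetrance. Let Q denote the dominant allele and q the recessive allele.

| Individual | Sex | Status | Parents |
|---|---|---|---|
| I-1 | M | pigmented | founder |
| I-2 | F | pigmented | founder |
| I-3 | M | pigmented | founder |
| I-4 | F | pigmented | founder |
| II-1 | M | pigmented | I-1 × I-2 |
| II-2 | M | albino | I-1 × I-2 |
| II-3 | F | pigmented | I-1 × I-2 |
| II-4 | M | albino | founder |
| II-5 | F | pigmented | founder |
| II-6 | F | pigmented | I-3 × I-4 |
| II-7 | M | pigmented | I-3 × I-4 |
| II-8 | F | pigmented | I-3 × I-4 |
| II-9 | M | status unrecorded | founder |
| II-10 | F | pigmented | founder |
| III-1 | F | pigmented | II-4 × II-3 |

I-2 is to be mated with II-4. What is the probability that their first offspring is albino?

1/2

I-2 is pigmented so carries Q and passed q to II-2 (qq), so I-2 is Qq.
II-4 is albino, so II-4 is qq.
The cross gives 1/2 Qq : 1/2 qq, so P(offspring is albino) = 1/2.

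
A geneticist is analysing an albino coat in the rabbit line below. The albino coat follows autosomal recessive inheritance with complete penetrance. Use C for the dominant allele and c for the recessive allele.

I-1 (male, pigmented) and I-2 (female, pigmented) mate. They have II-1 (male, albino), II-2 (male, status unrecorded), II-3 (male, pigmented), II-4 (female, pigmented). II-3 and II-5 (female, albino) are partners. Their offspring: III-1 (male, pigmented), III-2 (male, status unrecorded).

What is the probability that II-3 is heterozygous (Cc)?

1/2

I-1 is pigmented so carries C and passed c to II-1 (cc), so I-1 is Cc.
I-2 is pigmented so carries C and passed c to II-1 (cc), so I-2 is Cc.
Their cross gives offspring ratios 1/4 CC : 1/2 Cc : 1/4 cc. Conditioning on II-3 being pigmented, P(Cc) = 1/2 / 3/4 = 2/3 before taking II-3's own offspring into account.
II-5 is albino, so II-5 is cc.
Now use II-3's offspring. Probability of each recorded status — pigmented son III-1: 1/2 if II-3 is Cc, 1 if CC. (III-2: equally likely either way, so uninformative.)
Bayes: P(Cc) = 2/3·1/2 / (2/3·1/2 + 1/3·1) = 1/2.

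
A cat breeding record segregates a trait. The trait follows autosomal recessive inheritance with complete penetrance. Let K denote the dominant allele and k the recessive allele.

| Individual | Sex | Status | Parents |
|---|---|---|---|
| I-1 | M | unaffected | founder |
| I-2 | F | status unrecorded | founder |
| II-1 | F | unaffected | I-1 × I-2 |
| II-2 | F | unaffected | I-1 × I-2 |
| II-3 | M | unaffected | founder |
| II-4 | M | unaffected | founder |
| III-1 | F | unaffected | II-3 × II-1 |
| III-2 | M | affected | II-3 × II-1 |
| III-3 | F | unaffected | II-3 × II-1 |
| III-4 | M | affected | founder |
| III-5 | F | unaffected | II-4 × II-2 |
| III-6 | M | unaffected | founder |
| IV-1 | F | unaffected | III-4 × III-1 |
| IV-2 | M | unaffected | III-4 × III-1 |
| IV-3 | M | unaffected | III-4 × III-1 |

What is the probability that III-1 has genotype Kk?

II-3 is unaffected so carries K and passed k to III-2 (kk), so II-3 is Kk.
II-1 is unaffected so carries K and passed k to III-2 (kk), so II-1 is Kk.
Their cross gives offspring ratios 1/4 KK : 1/2 Kk : 1/4 kk. Conditioning on III-1 being unaffected, P(Kk) = 1/2 / 3/4 = 2/3 before taking III-1's own offspring into account.
III-4 is affected, so III-4 is kk.
Now use III-1's offspring. Probability of each recorded status — unaffected daughter IV-1: 1/2 if III-1 is Kk, 1 if KK; unaffected son IV-2: 1/2 if III-1 is Kk, 1 if KK; unaffected son IV-3: 1/2 if III-1 is Kk, 1 if KK.
Bayes: P(Kk) = 2/3·1/8 / (2/3·1/8 + 1/3·1) = 1/5.

1/5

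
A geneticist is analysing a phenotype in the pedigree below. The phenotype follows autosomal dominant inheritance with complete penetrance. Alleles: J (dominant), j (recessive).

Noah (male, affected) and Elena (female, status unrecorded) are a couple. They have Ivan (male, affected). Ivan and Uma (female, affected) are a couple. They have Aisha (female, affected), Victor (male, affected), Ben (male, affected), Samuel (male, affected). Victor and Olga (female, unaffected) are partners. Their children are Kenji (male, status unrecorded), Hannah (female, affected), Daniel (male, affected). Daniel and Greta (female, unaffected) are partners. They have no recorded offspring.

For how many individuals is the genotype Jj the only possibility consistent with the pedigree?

2

Obligate heterozygotes: Hannah is affected so carries J and received j from Olga (jj), so Hannah is Jj; Daniel is affected so carries J and received j from Olga (jj), so Daniel is Jj.
Every other individual is either homozygous by phenotype or has at least one consistent homozygous assignment, so the count is 2.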